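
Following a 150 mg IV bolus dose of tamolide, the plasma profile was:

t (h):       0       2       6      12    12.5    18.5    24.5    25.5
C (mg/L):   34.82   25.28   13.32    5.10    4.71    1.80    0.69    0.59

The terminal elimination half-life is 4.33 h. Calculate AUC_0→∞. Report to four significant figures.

AUC = 226.3 mg/L·h

Trapezoidal AUC_0→25.5:
  [0→2]: (34.82+25.28)/2 × 2 = 60.1
  [2→6]: (25.28+13.32)/2 × 4 = 77.2
  [6→12]: (13.32+5.10)/2 × 6 = 55.26
  [12→12.5]: (5.10+4.71)/2 × 0.5 = 2.4525
  [12.5→18.5]: (4.71+1.80)/2 × 6 = 19.53
  [18.5→24.5]: (1.80+0.69)/2 × 6 = 7.47
  [24.5→25.5]: (0.69+0.59)/2 × 1 = 0.64
  Sum = 222.6525 mg/L·h
k_e = ln2 / t½ = 0.693147 / 4.33 = 0.1601 h^-1
Extrapolated tail: C_last / k_e = 0.59 / 0.1601 = 3.685
AUC_0→∞ = 222.6525 + 3.685 = 226.3375 mg/L·h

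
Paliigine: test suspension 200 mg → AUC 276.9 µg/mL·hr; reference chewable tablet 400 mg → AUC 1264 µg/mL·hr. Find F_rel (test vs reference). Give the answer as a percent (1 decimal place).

F_rel = (AUC_test/D_test) / (AUC_ref/D_ref)
      = (276.9/200) / (1264/400)
      = 1.3845 / 3.16 = 0.4381 = 43.81%

F_rel = 43.8%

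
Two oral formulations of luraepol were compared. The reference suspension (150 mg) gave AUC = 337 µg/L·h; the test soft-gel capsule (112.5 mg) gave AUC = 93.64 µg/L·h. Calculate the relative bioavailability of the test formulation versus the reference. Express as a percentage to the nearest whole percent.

F_rel = 37%

F_rel = (AUC_test/D_test) / (AUC_ref/D_ref)
      = (93.64/112.5) / (337/150)
      = 0.832356 / 2.24667 = 0.3705 = 37.05%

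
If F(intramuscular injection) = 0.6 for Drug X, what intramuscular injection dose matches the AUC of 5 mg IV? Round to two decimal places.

For equal systemic exposure: F × D_ev = D_iv
D_ev = D_iv / F = 5 / 0.6 = 8.33333 mg

D_intramuscular = 8.33 mg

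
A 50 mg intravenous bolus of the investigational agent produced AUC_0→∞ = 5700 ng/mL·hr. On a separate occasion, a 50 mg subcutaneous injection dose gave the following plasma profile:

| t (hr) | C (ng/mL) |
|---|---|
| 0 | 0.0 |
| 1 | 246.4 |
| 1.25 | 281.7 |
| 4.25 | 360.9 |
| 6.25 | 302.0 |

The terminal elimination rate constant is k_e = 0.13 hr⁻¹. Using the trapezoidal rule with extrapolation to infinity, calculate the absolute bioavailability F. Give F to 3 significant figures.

F = 0.726

Trapezoidal AUC_0→6.25 (subcutaneous injection):
  [0→1]: (0.0+246.4)/2 × 1 = 123.2
  [1→1.25]: (246.4+281.7)/2 × 0.25 = 66.0125
  [1.25→4.25]: (281.7+360.9)/2 × 3 = 963.9
  [4.25→6.25]: (360.9+302.0)/2 × 2 = 662.9
  Sum = 1816.0125 ng/mL·hr
Tail: C_last/k_e = 302.0/0.13 = 2323.077
AUC_0→∞ (subcutaneous injection) = 1816.0125 + 2323.077 = 4139.0895 ng/mL·hr
F = (AUC_ev/D_ev)/(AUC_iv/D_iv) = (4139.0895/50)/(5700/50) = 82.78179/114 = 0.7262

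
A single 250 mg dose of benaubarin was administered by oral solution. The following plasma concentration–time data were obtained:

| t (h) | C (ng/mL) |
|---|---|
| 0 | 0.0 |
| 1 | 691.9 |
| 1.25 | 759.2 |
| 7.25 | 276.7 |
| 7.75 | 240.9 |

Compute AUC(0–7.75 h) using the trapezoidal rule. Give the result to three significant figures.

AUC = 3760 ng/mL·h

Trapezoidal AUC_0→7.75:
  [0→1]: (0.0+691.9)/2 × 1 = 345.95
  [1→1.25]: (691.9+759.2)/2 × 0.25 = 181.3875
  [1.25→7.25]: (759.2+276.7)/2 × 6 = 3107.7
  [7.25→7.75]: (276.7+240.9)/2 × 0.5 = 129.4
  Sum = 3764.4375 ng/mL·h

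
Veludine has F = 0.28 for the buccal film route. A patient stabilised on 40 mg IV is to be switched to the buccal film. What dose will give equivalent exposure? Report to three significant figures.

For equal systemic exposure: F × D_ev = D_iv
D_ev = D_iv / F = 40 / 0.28 = 142.857 mg

D_buccal = 143 mg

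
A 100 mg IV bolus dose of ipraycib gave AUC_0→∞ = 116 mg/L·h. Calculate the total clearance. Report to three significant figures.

CL = Dose_iv / AUC_0→∞
   = 100 / 116 = 0.862069 L/h

CL = 0.862 L/h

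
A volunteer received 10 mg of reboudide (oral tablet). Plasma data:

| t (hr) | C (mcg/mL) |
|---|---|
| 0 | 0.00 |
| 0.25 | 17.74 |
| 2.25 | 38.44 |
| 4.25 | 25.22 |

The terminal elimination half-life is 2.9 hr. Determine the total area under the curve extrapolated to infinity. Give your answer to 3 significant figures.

AUC = 228 mcg/mL·hr

Trapezoidal AUC_0→4.25:
  [0→0.25]: (0.00+17.74)/2 × 0.25 = 2.2175
  [0.25→2.25]: (17.74+38.44)/2 × 2 = 56.18
  [2.25→4.25]: (38.44+25.22)/2 × 2 = 63.66
  Sum = 122.0575 mcg/mL·hr
k_e = ln2 / t½ = 0.693147 / 2.9 = 0.2390 hr^-1
Extrapolated tail: C_last / k_e = 25.22 / 0.239 = 105.523
AUC_0→∞ = 122.0575 + 105.523 = 227.5805 mcg/mL·hr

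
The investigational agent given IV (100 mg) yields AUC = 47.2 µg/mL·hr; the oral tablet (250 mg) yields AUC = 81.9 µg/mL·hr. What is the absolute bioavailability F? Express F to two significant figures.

F = (AUC_ev / D_ev) / (AUC_iv / D_iv)
  = (81.9/250) / (47.2/100)
  = 0.3276 / 0.472 = 0.6941

F = 0.69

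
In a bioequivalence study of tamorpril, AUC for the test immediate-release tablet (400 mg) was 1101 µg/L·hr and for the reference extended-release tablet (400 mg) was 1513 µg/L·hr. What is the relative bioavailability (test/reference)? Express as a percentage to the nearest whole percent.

F_rel = (AUC_test/D_test) / (AUC_ref/D_ref)
      = (1101/400) / (1513/400)
      = 2.7525 / 3.7825 = 0.7277 = 72.77%

F_rel = 73%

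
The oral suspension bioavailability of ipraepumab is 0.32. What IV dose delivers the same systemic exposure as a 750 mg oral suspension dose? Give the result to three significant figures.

D_iv = 240 mg

Systemic exposure from an extravascular dose = F × D_ev, so the equivalent IV dose is F × D_ev.
D_iv = F × D_ev = 0.32 × 750 = 240 mg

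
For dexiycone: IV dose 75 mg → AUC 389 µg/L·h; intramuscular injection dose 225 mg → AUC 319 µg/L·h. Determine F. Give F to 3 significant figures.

F = 0.273

F = (AUC_ev / D_ev) / (AUC_iv / D_iv)
  = (319/225) / (389/75)
  = 1.41778 / 5.18667 = 0.2734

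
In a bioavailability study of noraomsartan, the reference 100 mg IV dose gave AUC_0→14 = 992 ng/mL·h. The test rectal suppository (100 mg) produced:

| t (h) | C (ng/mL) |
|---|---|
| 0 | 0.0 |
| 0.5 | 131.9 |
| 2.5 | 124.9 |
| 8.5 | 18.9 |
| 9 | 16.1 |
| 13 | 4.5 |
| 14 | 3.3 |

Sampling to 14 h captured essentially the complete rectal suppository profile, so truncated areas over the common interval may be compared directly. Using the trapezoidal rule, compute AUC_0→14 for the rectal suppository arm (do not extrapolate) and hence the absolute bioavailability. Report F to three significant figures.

F = 0.781

Trapezoidal AUC_0→14 (rectal suppository):
  [0→0.5]: (0.0+131.9)/2 × 0.5 = 32.975
  [0.5→2.5]: (131.9+124.9)/2 × 2 = 256.8
  [2.5→8.5]: (124.9+18.9)/2 × 6 = 431.4
  [8.5→9]: (18.9+16.1)/2 × 0.5 = 8.75
  [9→13]: (16.1+4.5)/2 × 4 = 41.2
  [13→14]: (4.5+3.3)/2 × 1 = 3.9
  Sum = 775.025 ng/mL·h
F = (AUC_ev/D_ev)/(AUC_iv/D_iv) = (775.025/100)/(992/100) = 7.75025/9.92 = 0.7813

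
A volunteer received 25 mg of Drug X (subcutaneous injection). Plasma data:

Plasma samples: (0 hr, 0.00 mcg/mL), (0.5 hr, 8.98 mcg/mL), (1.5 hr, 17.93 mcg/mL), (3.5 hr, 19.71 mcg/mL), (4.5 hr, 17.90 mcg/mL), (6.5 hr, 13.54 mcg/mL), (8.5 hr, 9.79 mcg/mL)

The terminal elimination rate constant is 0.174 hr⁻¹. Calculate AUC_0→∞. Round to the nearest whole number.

AUC = 183 mcg/mL·hr

Trapezoidal AUC_0→8.5:
  [0→0.5]: (0.00+8.98)/2 × 0.5 = 2.245
  [0.5→1.5]: (8.98+17.93)/2 × 1 = 13.455
  [1.5→3.5]: (17.93+19.71)/2 × 2 = 37.64
  [3.5→4.5]: (19.71+17.90)/2 × 1 = 18.805
  [4.5→6.5]: (17.90+13.54)/2 × 2 = 31.44
  [6.5→8.5]: (13.54+9.79)/2 × 2 = 23.33
  Sum = 126.915 mcg/mL·hr
Extrapolated tail: C_last / k_e = 9.79 / 0.174 = 56.264
AUC_0→∞ = 126.915 + 56.264 = 183.179 mcg/mL·hr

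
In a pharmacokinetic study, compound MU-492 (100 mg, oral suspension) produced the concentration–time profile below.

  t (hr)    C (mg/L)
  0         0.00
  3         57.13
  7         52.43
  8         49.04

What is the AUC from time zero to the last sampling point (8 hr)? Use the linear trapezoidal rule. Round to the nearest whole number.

Trapezoidal AUC_0→8:
  [0→3]: (0.00+57.13)/2 × 3 = 85.695
  [3→7]: (57.13+52.43)/2 × 4 = 219.12
  [7→8]: (52.43+49.04)/2 × 1 = 50.735
  Sum = 355.55 mg/L·hr

AUC = 356 mg/L·hr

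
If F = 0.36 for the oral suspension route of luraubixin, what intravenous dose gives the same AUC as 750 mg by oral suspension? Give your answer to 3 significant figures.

Systemic exposure from an extravascular dose = F × D_ev, so the equivalent IV dose is F × D_ev.
D_iv = F × D_ev = 0.36 × 750 = 270 mg

D_iv = 270 mg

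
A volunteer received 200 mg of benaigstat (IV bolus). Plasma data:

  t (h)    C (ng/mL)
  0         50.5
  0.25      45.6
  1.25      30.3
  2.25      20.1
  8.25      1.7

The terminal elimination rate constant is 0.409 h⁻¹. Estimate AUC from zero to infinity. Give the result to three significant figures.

Trapezoidal AUC_0→8.25:
  [0→0.25]: (50.5+45.6)/2 × 0.25 = 12.0125
  [0.25→1.25]: (45.6+30.3)/2 × 1 = 37.95
  [1.25→2.25]: (30.3+20.1)/2 × 1 = 25.2
  [2.25→8.25]: (20.1+1.7)/2 × 6 = 65.4
  Sum = 140.5625 ng/mL·h
Extrapolated tail: C_last / k_e = 1.7 / 0.409 = 4.156
AUC_0→∞ = 140.5625 + 4.156 = 144.7185 ng/mL·h

AUC = 145 ng/mL·h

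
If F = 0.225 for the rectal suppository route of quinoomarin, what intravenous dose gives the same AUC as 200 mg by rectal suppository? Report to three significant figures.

Systemic exposure from an extravascular dose = F × D_ev, so the equivalent IV dose is F × D_ev.
D_iv = F × D_ev = 0.225 × 200 = 45 mg

D_iv = 45.0 mg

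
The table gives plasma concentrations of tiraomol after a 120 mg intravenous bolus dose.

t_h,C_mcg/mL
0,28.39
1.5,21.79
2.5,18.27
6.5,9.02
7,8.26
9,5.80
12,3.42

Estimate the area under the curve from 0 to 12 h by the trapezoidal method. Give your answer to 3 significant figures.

Trapezoidal AUC_0→12:
  [0→1.5]: (28.39+21.79)/2 × 1.5 = 37.635
  [1.5→2.5]: (21.79+18.27)/2 × 1 = 20.03
  [2.5→6.5]: (18.27+9.02)/2 × 4 = 54.58
  [6.5→7]: (9.02+8.26)/2 × 0.5 = 4.32
  [7→9]: (8.26+5.80)/2 × 2 = 14.06
  [9→12]: (5.80+3.42)/2 × 3 = 13.83
  Sum = 144.455 mcg/mL·h

AUC = 144 mcg/mL·h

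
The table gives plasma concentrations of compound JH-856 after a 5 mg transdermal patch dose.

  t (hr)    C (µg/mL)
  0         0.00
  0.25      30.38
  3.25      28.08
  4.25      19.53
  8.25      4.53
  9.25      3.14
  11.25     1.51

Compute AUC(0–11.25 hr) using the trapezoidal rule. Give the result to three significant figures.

Trapezoidal AUC_0→11.25:
  [0→0.25]: (0.00+30.38)/2 × 0.25 = 3.7975
  [0.25→3.25]: (30.38+28.08)/2 × 3 = 87.69
  [3.25→4.25]: (28.08+19.53)/2 × 1 = 23.805
  [4.25→8.25]: (19.53+4.53)/2 × 4 = 48.12
  [8.25→9.25]: (4.53+3.14)/2 × 1 = 3.835
  [9.25→11.25]: (3.14+1.51)/2 × 2 = 4.65
  Sum = 171.8975 µg/mL·hr

AUC = 172 µg/mL·hr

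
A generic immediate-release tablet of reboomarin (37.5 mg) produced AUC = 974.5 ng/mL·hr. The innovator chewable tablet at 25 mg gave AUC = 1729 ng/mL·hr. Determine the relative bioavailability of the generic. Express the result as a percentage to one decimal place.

F_rel = (AUC_test/D_test) / (AUC_ref/D_ref)
      = (974.5/37.5) / (1729/25)
      = 25.9867 / 69.16 = 0.3757 = 37.57%

F_rel = 37.6%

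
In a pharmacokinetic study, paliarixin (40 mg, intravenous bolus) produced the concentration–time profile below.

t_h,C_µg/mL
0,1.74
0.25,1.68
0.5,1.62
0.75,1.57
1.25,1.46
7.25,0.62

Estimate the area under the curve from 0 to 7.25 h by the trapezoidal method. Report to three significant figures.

AUC = 8.24 µg/mL·h

Trapezoidal AUC_0→7.25:
  [0→0.25]: (1.74+1.68)/2 × 0.25 = 0.4275
  [0.25→0.5]: (1.68+1.62)/2 × 0.25 = 0.4125
  [0.5→0.75]: (1.62+1.57)/2 × 0.25 = 0.39875
  [0.75→1.25]: (1.57+1.46)/2 × 0.5 = 0.7575
  [1.25→7.25]: (1.46+0.62)/2 × 6 = 6.24
  Sum = 8.23625 µg/mL·h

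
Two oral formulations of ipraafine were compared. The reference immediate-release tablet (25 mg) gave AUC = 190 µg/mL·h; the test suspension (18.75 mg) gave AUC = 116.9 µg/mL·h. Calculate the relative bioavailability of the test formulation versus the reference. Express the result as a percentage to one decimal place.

F_rel = (AUC_test/D_test) / (AUC_ref/D_ref)
      = (116.9/18.75) / (190/25)
      = 6.23467 / 7.6 = 0.8204 = 82.04%

F_rel = 82.0%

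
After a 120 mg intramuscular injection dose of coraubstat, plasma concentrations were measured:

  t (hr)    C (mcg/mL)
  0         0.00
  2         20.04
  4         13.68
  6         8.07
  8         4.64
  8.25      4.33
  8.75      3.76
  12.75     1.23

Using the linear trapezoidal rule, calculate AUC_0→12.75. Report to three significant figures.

AUC = 101 mcg/mL·hr

Trapezoidal AUC_0→12.75:
  [0→2]: (0.00+20.04)/2 × 2 = 20.04
  [2→4]: (20.04+13.68)/2 × 2 = 33.72
  [4→6]: (13.68+8.07)/2 × 2 = 21.75
  [6→8]: (8.07+4.64)/2 × 2 = 12.71
  [8→8.25]: (4.64+4.33)/2 × 0.25 = 1.12125
  [8.25→8.75]: (4.33+3.76)/2 × 0.5 = 2.0225
  [8.75→12.75]: (3.76+1.23)/2 × 4 = 9.98
  Sum = 101.34375 mcg/mL·hr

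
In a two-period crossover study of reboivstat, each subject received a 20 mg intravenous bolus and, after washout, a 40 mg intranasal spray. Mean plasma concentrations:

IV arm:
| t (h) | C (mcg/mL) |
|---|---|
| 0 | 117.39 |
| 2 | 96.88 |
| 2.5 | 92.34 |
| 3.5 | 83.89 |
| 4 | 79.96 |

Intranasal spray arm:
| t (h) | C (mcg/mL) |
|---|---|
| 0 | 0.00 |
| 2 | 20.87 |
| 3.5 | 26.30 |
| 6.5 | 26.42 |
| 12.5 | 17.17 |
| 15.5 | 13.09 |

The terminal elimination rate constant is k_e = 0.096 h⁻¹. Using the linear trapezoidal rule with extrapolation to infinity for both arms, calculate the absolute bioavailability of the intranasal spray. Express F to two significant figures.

Trapezoidal AUC_0→4 (IV):
  [0→2]: (117.39+96.88)/2 × 2 = 214.27
  [2→2.5]: (96.88+92.34)/2 × 0.5 = 47.305
  [2.5→3.5]: (92.34+83.89)/2 × 1 = 88.115
  [3.5→4]: (83.89+79.96)/2 × 0.5 = 40.9625
  Sum = 390.6525 mcg/mL·h
IV tail: 79.96/0.096 = 832.917; AUC_iv,0→∞ = 390.6525 + 832.917 = 1223.5695 mcg/mL·h
Trapezoidal AUC_0→15.5 (intranasal spray):
  [0→2]: (0.00+20.87)/2 × 2 = 20.87
  [2→3.5]: (20.87+26.30)/2 × 1.5 = 35.3775
  [3.5→6.5]: (26.30+26.42)/2 × 3 = 79.08
  [6.5→12.5]: (26.42+17.17)/2 × 6 = 130.77
  [12.5→15.5]: (17.17+13.09)/2 × 3 = 45.39
  Sum = 311.4875 mcg/mL·h
intranasal spray tail: 13.09/0.096 = 136.354; AUC_ev,0→∞ = 311.4875 + 136.354 = 447.8415 mcg/mL·h
F = (AUC_ev/D_ev)/(AUC_iv/D_iv) = (447.8415/40)/(1223.5695/20) = 11.196/61.178475 = 0.1830

F = 0.18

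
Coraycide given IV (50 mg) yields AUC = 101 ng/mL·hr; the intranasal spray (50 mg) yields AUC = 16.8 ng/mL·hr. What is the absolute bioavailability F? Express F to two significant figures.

F = 0.17

F = (AUC_ev / D_ev) / (AUC_iv / D_iv)
  = (16.8/50) / (101/50)
  = 0.336 / 2.02 = 0.1663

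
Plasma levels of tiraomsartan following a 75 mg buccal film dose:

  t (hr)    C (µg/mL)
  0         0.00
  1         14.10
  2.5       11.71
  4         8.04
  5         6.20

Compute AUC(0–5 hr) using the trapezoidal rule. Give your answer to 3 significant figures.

AUC = 48.3 µg/mL·hr

Trapezoidal AUC_0→5:
  [0→1]: (0.00+14.10)/2 × 1 = 7.05
  [1→2.5]: (14.10+11.71)/2 × 1.5 = 19.3575
  [2.5→4]: (11.71+8.04)/2 × 1.5 = 14.8125
  [4→5]: (8.04+6.20)/2 × 1 = 7.12
  Sum = 48.34 µg/mL·hr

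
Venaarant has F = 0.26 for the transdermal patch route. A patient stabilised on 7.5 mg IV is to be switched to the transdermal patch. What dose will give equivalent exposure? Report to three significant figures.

D_transdermal = 28.8 mg

For equal systemic exposure: F × D_ev = D_iv
D_ev = D_iv / F = 7.5 / 0.26 = 28.8462 mg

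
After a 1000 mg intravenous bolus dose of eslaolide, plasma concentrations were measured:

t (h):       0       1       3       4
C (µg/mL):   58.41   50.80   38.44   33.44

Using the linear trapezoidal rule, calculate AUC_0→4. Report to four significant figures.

Trapezoidal AUC_0→4:
  [0→1]: (58.41+50.80)/2 × 1 = 54.605
  [1→3]: (50.80+38.44)/2 × 2 = 89.24
  [3→4]: (38.44+33.44)/2 × 1 = 35.94
  Sum = 179.785 µg/mL·h

AUC = 179.8 µg/mL·h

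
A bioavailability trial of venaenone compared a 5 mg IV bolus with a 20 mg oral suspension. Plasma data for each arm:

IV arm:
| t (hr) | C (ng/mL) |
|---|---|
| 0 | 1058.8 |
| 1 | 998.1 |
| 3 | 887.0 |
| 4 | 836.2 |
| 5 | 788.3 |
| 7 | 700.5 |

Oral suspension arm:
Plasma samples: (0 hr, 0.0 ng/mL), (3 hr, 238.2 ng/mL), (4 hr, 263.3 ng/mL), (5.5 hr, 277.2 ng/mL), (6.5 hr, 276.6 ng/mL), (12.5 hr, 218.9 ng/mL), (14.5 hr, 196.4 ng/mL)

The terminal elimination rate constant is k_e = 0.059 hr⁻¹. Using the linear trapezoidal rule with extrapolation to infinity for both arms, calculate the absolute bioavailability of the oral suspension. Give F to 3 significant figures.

F = 0.0908

Trapezoidal AUC_0→7 (IV):
  [0→1]: (1058.8+998.1)/2 × 1 = 1028.45
  [1→3]: (998.1+887.0)/2 × 2 = 1885.1
  [3→4]: (887.0+836.2)/2 × 1 = 861.6
  [4→5]: (836.2+788.3)/2 × 1 = 812.25
  [5→7]: (788.3+700.5)/2 × 2 = 1488.8
  Sum = 6076.2 ng/mL·hr
IV tail: 700.5/0.059 = 11872.881; AUC_iv,0→∞ = 6076.2 + 11872.881 = 17949.081 ng/mL·hr
Trapezoidal AUC_0→14.5 (oral suspension):
  [0→3]: (0.0+238.2)/2 × 3 = 357.3
  [3→4]: (238.2+263.3)/2 × 1 = 250.75
  [4→5.5]: (263.3+277.2)/2 × 1.5 = 405.375
  [5.5→6.5]: (277.2+276.6)/2 × 1 = 276.9
  [6.5→12.5]: (276.6+218.9)/2 × 6 = 1486.5
  [12.5→14.5]: (218.9+196.4)/2 × 2 = 415.3
  Sum = 3192.125 ng/mL·hr
oral suspension tail: 196.4/0.059 = 3328.814; AUC_ev,0→∞ = 3192.125 + 3328.814 = 6520.939 ng/mL·hr
F = (AUC_ev/D_ev)/(AUC_iv/D_iv) = (6520.939/20)/(17949.081/5) = 326.04695/3589.8162 = 0.0908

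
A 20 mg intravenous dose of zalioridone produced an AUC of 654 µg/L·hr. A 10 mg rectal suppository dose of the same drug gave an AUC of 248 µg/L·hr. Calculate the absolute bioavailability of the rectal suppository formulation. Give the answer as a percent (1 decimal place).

F = (AUC_ev / D_ev) / (AUC_iv / D_iv)
  = (248/10) / (654/20)
  = 24.8 / 32.7 = 0.7584
  = 75.84%

F = 75.8%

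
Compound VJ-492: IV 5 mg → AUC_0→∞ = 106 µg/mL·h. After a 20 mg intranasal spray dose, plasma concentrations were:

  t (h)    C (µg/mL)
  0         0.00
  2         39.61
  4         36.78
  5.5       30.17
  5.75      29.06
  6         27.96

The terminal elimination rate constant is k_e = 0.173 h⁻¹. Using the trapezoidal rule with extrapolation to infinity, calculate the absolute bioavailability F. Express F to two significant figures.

Trapezoidal AUC_0→6 (intranasal spray):
  [0→2]: (0.00+39.61)/2 × 2 = 39.61
  [2→4]: (39.61+36.78)/2 × 2 = 76.39
  [4→5.5]: (36.78+30.17)/2 × 1.5 = 50.2125
  [5.5→5.75]: (30.17+29.06)/2 × 0.25 = 7.40375
  [5.75→6]: (29.06+27.96)/2 × 0.25 = 7.1275
  Sum = 180.74375 µg/mL·h
Tail: C_last/k_e = 27.96/0.173 = 161.618
AUC_0→∞ (intranasal spray) = 180.74375 + 161.618 = 342.36175 µg/mL·h
F = (AUC_ev/D_ev)/(AUC_iv/D_iv) = (342.36175/20)/(106/5) = 17.1181/21.2 = 0.8075

F = 0.81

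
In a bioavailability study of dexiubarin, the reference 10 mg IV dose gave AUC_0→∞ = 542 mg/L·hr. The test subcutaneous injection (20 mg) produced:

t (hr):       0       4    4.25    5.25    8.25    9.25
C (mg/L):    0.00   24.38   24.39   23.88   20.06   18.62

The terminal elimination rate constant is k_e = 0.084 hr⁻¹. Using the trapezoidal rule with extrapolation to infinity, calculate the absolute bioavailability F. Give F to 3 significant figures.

Trapezoidal AUC_0→9.25 (subcutaneous injection):
  [0→4]: (0.00+24.38)/2 × 4 = 48.76
  [4→4.25]: (24.38+24.39)/2 × 0.25 = 6.09625
  [4.25→5.25]: (24.39+23.88)/2 × 1 = 24.135
  [5.25→8.25]: (23.88+20.06)/2 × 3 = 65.91
  [8.25→9.25]: (20.06+18.62)/2 × 1 = 19.34
  Sum = 164.24125 mg/L·hr
Tail: C_last/k_e = 18.62/0.084 = 221.667
AUC_0→∞ (subcutaneous injection) = 164.24125 + 221.667 = 385.90825 mg/L·hr
F = (AUC_ev/D_ev)/(AUC_iv/D_iv) = (385.90825/20)/(542/10) = 19.2954/54.2 = 0.3560

F = 0.356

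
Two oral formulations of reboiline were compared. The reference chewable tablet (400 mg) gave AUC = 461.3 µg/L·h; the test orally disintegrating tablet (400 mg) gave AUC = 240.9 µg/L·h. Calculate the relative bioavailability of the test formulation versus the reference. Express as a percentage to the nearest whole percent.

F_rel = 52%

F_rel = (AUC_test/D_test) / (AUC_ref/D_ref)
      = (240.9/400) / (461.3/400)
      = 0.60225 / 1.15325 = 0.5222 = 52.22%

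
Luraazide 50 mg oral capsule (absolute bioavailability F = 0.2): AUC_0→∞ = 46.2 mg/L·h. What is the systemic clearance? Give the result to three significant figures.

CL = 0.216 L/h

CL = F × Dose / AUC_0→∞
   = 0.2 × 50 / 46.2 = 0.21645 L/h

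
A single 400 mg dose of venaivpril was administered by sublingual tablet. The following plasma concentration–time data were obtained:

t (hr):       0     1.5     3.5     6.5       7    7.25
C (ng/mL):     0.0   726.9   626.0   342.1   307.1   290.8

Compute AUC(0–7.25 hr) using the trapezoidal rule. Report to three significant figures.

AUC = 3590 ng/mL·hr

Trapezoidal AUC_0→7.25:
  [0→1.5]: (0.0+726.9)/2 × 1.5 = 545.175
  [1.5→3.5]: (726.9+626.0)/2 × 2 = 1352.9
  [3.5→6.5]: (626.0+342.1)/2 × 3 = 1452.15
  [6.5→7]: (342.1+307.1)/2 × 0.5 = 162.3
  [7→7.25]: (307.1+290.8)/2 × 0.25 = 74.7375
  Sum = 3587.2625 ng/mL·hr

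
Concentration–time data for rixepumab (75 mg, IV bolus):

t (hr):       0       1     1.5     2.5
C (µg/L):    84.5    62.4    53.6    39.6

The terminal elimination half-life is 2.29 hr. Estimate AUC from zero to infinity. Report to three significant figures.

AUC = 280 µg/L·hr

Trapezoidal AUC_0→2.5:
  [0→1]: (84.5+62.4)/2 × 1 = 73.45
  [1→1.5]: (62.4+53.6)/2 × 0.5 = 29.0
  [1.5→2.5]: (53.6+39.6)/2 × 1 = 46.6
  Sum = 149.05 µg/L·hr
k_e = ln2 / t½ = 0.693147 / 2.29 = 0.3027 hr^-1
Extrapolated tail: C_last / k_e = 39.6 / 0.3027 = 130.823
AUC_0→∞ = 149.05 + 130.823 = 279.873 µg/L·hr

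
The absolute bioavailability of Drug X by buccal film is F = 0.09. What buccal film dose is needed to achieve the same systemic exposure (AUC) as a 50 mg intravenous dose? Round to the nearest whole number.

D_buccal = 556 mg

For equal systemic exposure: F × D_ev = D_iv
D_ev = D_iv / F = 50 / 0.09 = 555.556 mg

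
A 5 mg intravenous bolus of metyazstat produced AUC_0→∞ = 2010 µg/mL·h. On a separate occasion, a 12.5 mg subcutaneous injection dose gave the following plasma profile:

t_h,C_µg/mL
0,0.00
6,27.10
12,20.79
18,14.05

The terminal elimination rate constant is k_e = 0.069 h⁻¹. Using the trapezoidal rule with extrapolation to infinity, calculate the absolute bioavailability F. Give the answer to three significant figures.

F = 0.106

Trapezoidal AUC_0→18 (subcutaneous injection):
  [0→6]: (0.00+27.10)/2 × 6 = 81.3
  [6→12]: (27.10+20.79)/2 × 6 = 143.67
  [12→18]: (20.79+14.05)/2 × 6 = 104.52
  Sum = 329.49 µg/mL·h
Tail: C_last/k_e = 14.05/0.069 = 203.623
AUC_0→∞ (subcutaneous injection) = 329.49 + 203.623 = 533.113 µg/mL·h
F = (AUC_ev/D_ev)/(AUC_iv/D_iv) = (533.113/12.5)/(2010/5) = 42.64904/402 = 0.1061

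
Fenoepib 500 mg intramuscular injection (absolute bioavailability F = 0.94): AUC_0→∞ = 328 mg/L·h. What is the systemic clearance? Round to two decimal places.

CL = F × Dose / AUC_0→∞
   = 0.94 × 500 / 328 = 1.43293 L/h

CL = 1.43 L/h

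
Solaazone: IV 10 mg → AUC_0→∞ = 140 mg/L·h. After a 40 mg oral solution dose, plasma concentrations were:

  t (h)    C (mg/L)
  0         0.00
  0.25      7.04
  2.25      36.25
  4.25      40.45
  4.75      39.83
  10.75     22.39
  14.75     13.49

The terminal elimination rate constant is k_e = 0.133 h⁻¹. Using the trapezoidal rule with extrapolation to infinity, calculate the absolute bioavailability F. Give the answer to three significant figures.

Trapezoidal AUC_0→14.75 (oral solution):
  [0→0.25]: (0.00+7.04)/2 × 0.25 = 0.88
  [0.25→2.25]: (7.04+36.25)/2 × 2 = 43.29
  [2.25→4.25]: (36.25+40.45)/2 × 2 = 76.7
  [4.25→4.75]: (40.45+39.83)/2 × 0.5 = 20.07
  [4.75→10.75]: (39.83+22.39)/2 × 6 = 186.66
  [10.75→14.75]: (22.39+13.49)/2 × 4 = 71.76
  Sum = 399.36 mg/L·h
Tail: C_last/k_e = 13.49/0.133 = 101.429
AUC_0→∞ (oral solution) = 399.36 + 101.429 = 500.789 mg/L·h
F = (AUC_ev/D_ev)/(AUC_iv/D_iv) = (500.789/40)/(140/10) = 12.519725/14 = 0.8943

F = 0.894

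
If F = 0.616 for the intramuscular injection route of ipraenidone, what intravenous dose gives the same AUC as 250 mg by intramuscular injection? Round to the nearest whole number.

Systemic exposure from an extravascular dose = F × D_ev, so the equivalent IV dose is F × D_ev.
D_iv = F × D_ev = 0.616 × 250 = 154 mg

D_iv = 154 mg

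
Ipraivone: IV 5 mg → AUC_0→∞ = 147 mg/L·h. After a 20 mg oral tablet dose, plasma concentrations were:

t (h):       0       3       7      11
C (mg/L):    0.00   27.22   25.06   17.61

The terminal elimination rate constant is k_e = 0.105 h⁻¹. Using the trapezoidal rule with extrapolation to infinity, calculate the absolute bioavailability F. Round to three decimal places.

Trapezoidal AUC_0→11 (oral tablet):
  [0→3]: (0.00+27.22)/2 × 3 = 40.83
  [3→7]: (27.22+25.06)/2 × 4 = 104.56
  [7→11]: (25.06+17.61)/2 × 4 = 85.34
  Sum = 230.73 mg/L·h
Tail: C_last/k_e = 17.61/0.105 = 167.714
AUC_0→∞ (oral tablet) = 230.73 + 167.714 = 398.444 mg/L·h
F = (AUC_ev/D_ev)/(AUC_iv/D_iv) = (398.444/20)/(147/5) = 19.9222/29.4 = 0.6776

F = 0.678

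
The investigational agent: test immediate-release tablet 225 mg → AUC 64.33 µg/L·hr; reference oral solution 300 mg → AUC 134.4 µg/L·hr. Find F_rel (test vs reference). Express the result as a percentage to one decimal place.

F_rel = 63.8%

F_rel = (AUC_test/D_test) / (AUC_ref/D_ref)
      = (64.33/225) / (134.4/300)
      = 0.285911 / 0.448 = 0.6382 = 63.82%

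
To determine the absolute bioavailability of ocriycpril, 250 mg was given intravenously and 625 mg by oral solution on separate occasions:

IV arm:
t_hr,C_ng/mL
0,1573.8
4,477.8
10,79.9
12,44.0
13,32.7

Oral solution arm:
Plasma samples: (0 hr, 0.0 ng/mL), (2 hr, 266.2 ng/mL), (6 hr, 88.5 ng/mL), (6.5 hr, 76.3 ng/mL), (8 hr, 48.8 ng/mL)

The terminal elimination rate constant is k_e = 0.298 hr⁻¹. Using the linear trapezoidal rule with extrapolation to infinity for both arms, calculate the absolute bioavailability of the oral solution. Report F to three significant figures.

F = 0.0843

Trapezoidal AUC_0→13 (IV):
  [0→4]: (1573.8+477.8)/2 × 4 = 4103.2
  [4→10]: (477.8+79.9)/2 × 6 = 1673.1
  [10→12]: (79.9+44.0)/2 × 2 = 123.9
  [12→13]: (44.0+32.7)/2 × 1 = 38.35
  Sum = 5938.55 ng/mL·hr
IV tail: 32.7/0.298 = 109.732; AUC_iv,0→∞ = 5938.55 + 109.732 = 6048.282 ng/mL·hr
Trapezoidal AUC_0→8 (oral solution):
  [0→2]: (0.0+266.2)/2 × 2 = 266.2
  [2→6]: (266.2+88.5)/2 × 4 = 709.4
  [6→6.5]: (88.5+76.3)/2 × 0.5 = 41.2
  [6.5→8]: (76.3+48.8)/2 × 1.5 = 93.825
  Sum = 1110.625 ng/mL·hr
oral solution tail: 48.8/0.298 = 163.758; AUC_ev,0→∞ = 1110.625 + 163.758 = 1274.383 ng/mL·hr
F = (AUC_ev/D_ev)/(AUC_iv/D_iv) = (1274.383/625)/(6048.282/250) = 2.0390128/24.193128 = 0.0843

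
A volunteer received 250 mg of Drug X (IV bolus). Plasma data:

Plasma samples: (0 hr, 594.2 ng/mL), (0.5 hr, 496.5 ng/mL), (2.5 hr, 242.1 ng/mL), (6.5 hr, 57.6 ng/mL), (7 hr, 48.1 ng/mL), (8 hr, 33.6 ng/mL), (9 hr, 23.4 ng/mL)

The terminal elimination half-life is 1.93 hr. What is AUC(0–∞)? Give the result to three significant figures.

Trapezoidal AUC_0→9:
  [0→0.5]: (594.2+496.5)/2 × 0.5 = 272.675
  [0.5→2.5]: (496.5+242.1)/2 × 2 = 738.6
  [2.5→6.5]: (242.1+57.6)/2 × 4 = 599.4
  [6.5→7]: (57.6+48.1)/2 × 0.5 = 26.425
  [7→8]: (48.1+33.6)/2 × 1 = 40.85
  [8→9]: (33.6+23.4)/2 × 1 = 28.5
  Sum = 1706.45 ng/mL·hr
k_e = ln2 / t½ = 0.693147 / 1.93 = 0.3591 hr^-1
Extrapolated tail: C_last / k_e = 23.4 / 0.3591 = 65.163
AUC_0→∞ = 1706.45 + 65.163 = 1771.613 ng/mL·hr

AUC = 1770 ng/mL·hr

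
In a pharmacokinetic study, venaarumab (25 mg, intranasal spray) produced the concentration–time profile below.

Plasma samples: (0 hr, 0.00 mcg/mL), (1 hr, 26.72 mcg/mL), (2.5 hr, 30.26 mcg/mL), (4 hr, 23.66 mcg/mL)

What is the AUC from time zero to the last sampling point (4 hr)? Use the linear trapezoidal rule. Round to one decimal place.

AUC = 96.5 mcg/mL·hr

Trapezoidal AUC_0→4:
  [0→1]: (0.00+26.72)/2 × 1 = 13.36
  [1→2.5]: (26.72+30.26)/2 × 1.5 = 42.735
  [2.5→4]: (30.26+23.66)/2 × 1.5 = 40.44
  Sum = 96.535 mcg/mL·hr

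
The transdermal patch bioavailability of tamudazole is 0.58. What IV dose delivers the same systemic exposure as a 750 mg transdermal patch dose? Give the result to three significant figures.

Systemic exposure from an extravascular dose = F × D_ev, so the equivalent IV dose is F × D_ev.
D_iv = F × D_ev = 0.58 × 750 = 435 mg

D_iv = 435 mg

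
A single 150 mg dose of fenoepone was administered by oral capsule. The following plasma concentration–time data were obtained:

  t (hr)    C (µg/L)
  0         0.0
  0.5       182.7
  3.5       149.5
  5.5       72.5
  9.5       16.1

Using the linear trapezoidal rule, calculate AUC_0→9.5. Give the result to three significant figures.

Trapezoidal AUC_0→9.5:
  [0→0.5]: (0.0+182.7)/2 × 0.5 = 45.675
  [0.5→3.5]: (182.7+149.5)/2 × 3 = 498.3
  [3.5→5.5]: (149.5+72.5)/2 × 2 = 222.0
  [5.5→9.5]: (72.5+16.1)/2 × 4 = 177.2
  Sum = 943.175 µg/L·hr

AUC = 943 µg/L·hr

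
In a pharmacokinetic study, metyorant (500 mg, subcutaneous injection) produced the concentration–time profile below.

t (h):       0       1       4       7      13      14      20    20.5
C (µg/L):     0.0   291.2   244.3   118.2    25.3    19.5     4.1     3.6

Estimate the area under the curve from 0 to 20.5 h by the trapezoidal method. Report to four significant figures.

AUC = 2018 µg/L·h

Trapezoidal AUC_0→20.5:
  [0→1]: (0.0+291.2)/2 × 1 = 145.6
  [1→4]: (291.2+244.3)/2 × 3 = 803.25
  [4→7]: (244.3+118.2)/2 × 3 = 543.75
  [7→13]: (118.2+25.3)/2 × 6 = 430.5
  [13→14]: (25.3+19.5)/2 × 1 = 22.4
  [14→20]: (19.5+4.1)/2 × 6 = 70.8
  [20→20.5]: (4.1+3.6)/2 × 0.5 = 1.925
  Sum = 2018.225 µg/L·h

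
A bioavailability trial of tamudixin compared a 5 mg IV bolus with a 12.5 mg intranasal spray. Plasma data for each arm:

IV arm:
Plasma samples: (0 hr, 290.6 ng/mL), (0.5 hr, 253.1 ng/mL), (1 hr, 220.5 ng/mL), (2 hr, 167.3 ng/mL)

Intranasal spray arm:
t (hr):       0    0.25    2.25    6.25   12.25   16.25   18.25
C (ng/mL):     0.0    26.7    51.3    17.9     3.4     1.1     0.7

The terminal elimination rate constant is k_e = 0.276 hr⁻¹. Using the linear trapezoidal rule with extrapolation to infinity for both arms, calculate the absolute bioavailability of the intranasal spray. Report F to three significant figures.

F = 0.113

Trapezoidal AUC_0→2 (IV):
  [0→0.5]: (290.6+253.1)/2 × 0.5 = 135.925
  [0.5→1]: (253.1+220.5)/2 × 0.5 = 118.4
  [1→2]: (220.5+167.3)/2 × 1 = 193.9
  Sum = 448.225 ng/mL·hr
IV tail: 167.3/0.276 = 606.159; AUC_iv,0→∞ = 448.225 + 606.159 = 1054.384 ng/mL·hr
Trapezoidal AUC_0→18.25 (intranasal spray):
  [0→0.25]: (0.0+26.7)/2 × 0.25 = 3.3375
  [0.25→2.25]: (26.7+51.3)/2 × 2 = 78.0
  [2.25→6.25]: (51.3+17.9)/2 × 4 = 138.4
  [6.25→12.25]: (17.9+3.4)/2 × 6 = 63.9
  [12.25→16.25]: (3.4+1.1)/2 × 4 = 9.0
  [16.25→18.25]: (1.1+0.7)/2 × 2 = 1.8
  Sum = 294.4375 ng/mL·hr
intranasal spray tail: 0.7/0.276 = 2.536; AUC_ev,0→∞ = 294.4375 + 2.536 = 296.9735 ng/mL·hr
F = (AUC_ev/D_ev)/(AUC_iv/D_iv) = (296.9735/12.5)/(1054.384/5) = 23.75788/210.8768 = 0.1127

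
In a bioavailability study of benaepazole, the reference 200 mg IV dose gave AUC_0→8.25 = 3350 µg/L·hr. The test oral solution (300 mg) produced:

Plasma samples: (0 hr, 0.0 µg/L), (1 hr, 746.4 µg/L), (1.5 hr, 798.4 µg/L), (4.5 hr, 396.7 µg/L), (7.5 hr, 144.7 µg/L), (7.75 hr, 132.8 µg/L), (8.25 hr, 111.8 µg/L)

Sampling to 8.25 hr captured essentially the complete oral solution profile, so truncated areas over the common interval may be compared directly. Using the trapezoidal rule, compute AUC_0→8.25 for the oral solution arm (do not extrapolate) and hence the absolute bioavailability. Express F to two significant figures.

Trapezoidal AUC_0→8.25 (oral solution):
  [0→1]: (0.0+746.4)/2 × 1 = 373.2
  [1→1.5]: (746.4+798.4)/2 × 0.5 = 386.2
  [1.5→4.5]: (798.4+396.7)/2 × 3 = 1792.65
  [4.5→7.5]: (396.7+144.7)/2 × 3 = 812.1
  [7.5→7.75]: (144.7+132.8)/2 × 0.25 = 34.6875
  [7.75→8.25]: (132.8+111.8)/2 × 0.5 = 61.15
  Sum = 3459.9875 µg/L·hr
F = (AUC_ev/D_ev)/(AUC_iv/D_iv) = (3459.9875/300)/(3350/200) = 11.5333/16.75 = 0.6886

F = 0.69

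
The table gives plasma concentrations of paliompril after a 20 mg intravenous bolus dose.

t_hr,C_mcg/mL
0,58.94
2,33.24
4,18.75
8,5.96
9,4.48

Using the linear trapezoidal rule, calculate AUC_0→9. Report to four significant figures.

Trapezoidal AUC_0→9:
  [0→2]: (58.94+33.24)/2 × 2 = 92.18
  [2→4]: (33.24+18.75)/2 × 2 = 51.99
  [4→8]: (18.75+5.96)/2 × 4 = 49.42
  [8→9]: (5.96+4.48)/2 × 1 = 5.22
  Sum = 198.81 mcg/mL·hr

AUC = 198.8 mcg/mL·hr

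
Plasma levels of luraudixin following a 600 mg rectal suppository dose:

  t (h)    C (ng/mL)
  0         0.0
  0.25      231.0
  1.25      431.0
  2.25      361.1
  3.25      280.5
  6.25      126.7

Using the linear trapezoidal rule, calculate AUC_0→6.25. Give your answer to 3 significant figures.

AUC = 1690 ng/mL·h

Trapezoidal AUC_0→6.25:
  [0→0.25]: (0.0+231.0)/2 × 0.25 = 28.875
  [0.25→1.25]: (231.0+431.0)/2 × 1 = 331.0
  [1.25→2.25]: (431.0+361.1)/2 × 1 = 396.05
  [2.25→3.25]: (361.1+280.5)/2 × 1 = 320.8
  [3.25→6.25]: (280.5+126.7)/2 × 3 = 610.8
  Sum = 1687.525 ng/mL·h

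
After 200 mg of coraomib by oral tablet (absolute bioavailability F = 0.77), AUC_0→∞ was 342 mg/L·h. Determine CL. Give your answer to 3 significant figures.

CL = F × Dose / AUC_0→∞
   = 0.77 × 200 / 342 = 0.450292 L/h

CL = 0.450 L/h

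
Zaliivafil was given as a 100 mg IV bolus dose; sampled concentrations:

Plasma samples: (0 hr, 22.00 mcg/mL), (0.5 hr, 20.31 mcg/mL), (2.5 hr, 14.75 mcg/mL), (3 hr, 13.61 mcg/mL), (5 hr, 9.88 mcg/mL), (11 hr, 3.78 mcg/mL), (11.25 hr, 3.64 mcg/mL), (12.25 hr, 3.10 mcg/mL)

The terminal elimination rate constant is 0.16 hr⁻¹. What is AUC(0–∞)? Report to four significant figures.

AUC = 140.9 mcg/mL·hr

Trapezoidal AUC_0→12.25:
  [0→0.5]: (22.00+20.31)/2 × 0.5 = 10.5775
  [0.5→2.5]: (20.31+14.75)/2 × 2 = 35.06
  [2.5→3]: (14.75+13.61)/2 × 0.5 = 7.09
  [3→5]: (13.61+9.88)/2 × 2 = 23.49
  [5→11]: (9.88+3.78)/2 × 6 = 40.98
  [11→11.25]: (3.78+3.64)/2 × 0.25 = 0.9275
  [11.25→12.25]: (3.64+3.10)/2 × 1 = 3.37
  Sum = 121.495 mcg/mL·hr
Extrapolated tail: C_last / k_e = 3.10 / 0.16 = 19.375
AUC_0→∞ = 121.495 + 19.375 = 140.87 mcg/mL·hr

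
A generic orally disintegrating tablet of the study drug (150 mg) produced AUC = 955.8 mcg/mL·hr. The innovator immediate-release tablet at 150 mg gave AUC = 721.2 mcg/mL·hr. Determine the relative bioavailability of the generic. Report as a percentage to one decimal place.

F_rel = 132.5%

F_rel = (AUC_test/D_test) / (AUC_ref/D_ref)
      = (955.8/150) / (721.2/150)
      = 6.372 / 4.808 = 1.3253 = 132.53%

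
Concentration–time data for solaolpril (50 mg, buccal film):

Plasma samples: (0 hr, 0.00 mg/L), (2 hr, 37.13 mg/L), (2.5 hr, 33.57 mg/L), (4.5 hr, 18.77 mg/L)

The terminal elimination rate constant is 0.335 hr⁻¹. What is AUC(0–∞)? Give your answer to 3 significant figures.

Trapezoidal AUC_0→4.5:
  [0→2]: (0.00+37.13)/2 × 2 = 37.13
  [2→2.5]: (37.13+33.57)/2 × 0.5 = 17.675
  [2.5→4.5]: (33.57+18.77)/2 × 2 = 52.34
  Sum = 107.145 mg/L·hr
Extrapolated tail: C_last / k_e = 18.77 / 0.335 = 56.030
AUC_0→∞ = 107.145 + 56.030 = 163.175 mg/L·hr

AUC = 163 mg/L·hr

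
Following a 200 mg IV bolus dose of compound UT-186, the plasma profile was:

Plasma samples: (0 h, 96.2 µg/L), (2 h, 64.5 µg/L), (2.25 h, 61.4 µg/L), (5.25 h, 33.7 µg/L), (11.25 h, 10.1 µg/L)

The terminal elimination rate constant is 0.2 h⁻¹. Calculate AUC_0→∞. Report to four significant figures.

AUC = 501.0 µg/L·h

Trapezoidal AUC_0→11.25:
  [0→2]: (96.2+64.5)/2 × 2 = 160.7
  [2→2.25]: (64.5+61.4)/2 × 0.25 = 15.7375
  [2.25→5.25]: (61.4+33.7)/2 × 3 = 142.65
  [5.25→11.25]: (33.7+10.1)/2 × 6 = 131.4
  Sum = 450.4875 µg/L·h
Extrapolated tail: C_last / k_e = 10.1 / 0.2 = 50.500
AUC_0→∞ = 450.4875 + 50.500 = 500.9875 µg/L·h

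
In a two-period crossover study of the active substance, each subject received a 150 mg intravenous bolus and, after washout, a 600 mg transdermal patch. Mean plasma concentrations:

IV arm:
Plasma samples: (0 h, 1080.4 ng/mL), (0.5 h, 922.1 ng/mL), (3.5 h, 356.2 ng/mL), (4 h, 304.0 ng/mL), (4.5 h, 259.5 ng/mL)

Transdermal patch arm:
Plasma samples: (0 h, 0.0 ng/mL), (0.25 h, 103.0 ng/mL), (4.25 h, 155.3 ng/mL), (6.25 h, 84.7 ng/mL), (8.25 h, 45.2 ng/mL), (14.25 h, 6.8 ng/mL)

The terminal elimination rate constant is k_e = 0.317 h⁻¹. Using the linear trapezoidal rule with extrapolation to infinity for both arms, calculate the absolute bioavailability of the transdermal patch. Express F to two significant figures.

Trapezoidal AUC_0→4.5 (IV):
  [0→0.5]: (1080.4+922.1)/2 × 0.5 = 500.625
  [0.5→3.5]: (922.1+356.2)/2 × 3 = 1917.45
  [3.5→4]: (356.2+304.0)/2 × 0.5 = 165.05
  [4→4.5]: (304.0+259.5)/2 × 0.5 = 140.875
  Sum = 2724.0 ng/mL·h
IV tail: 259.5/0.317 = 818.612; AUC_iv,0→∞ = 2724.0 + 818.612 = 3542.612 ng/mL·h
Trapezoidal AUC_0→14.25 (transdermal patch):
  [0→0.25]: (0.0+103.0)/2 × 0.25 = 12.875
  [0.25→4.25]: (103.0+155.3)/2 × 4 = 516.6
  [4.25→6.25]: (155.3+84.7)/2 × 2 = 240.0
  [6.25→8.25]: (84.7+45.2)/2 × 2 = 129.9
  [8.25→14.25]: (45.2+6.8)/2 × 6 = 156.0
  Sum = 1055.375 ng/mL·h
transdermal patch tail: 6.8/0.317 = 21.451; AUC_ev,0→∞ = 1055.375 + 21.451 = 1076.826 ng/mL·h
F = (AUC_ev/D_ev)/(AUC_iv/D_iv) = (1076.826/600)/(3542.612/150) = 1.79471/23.6174 = 0.0760

F = 0.076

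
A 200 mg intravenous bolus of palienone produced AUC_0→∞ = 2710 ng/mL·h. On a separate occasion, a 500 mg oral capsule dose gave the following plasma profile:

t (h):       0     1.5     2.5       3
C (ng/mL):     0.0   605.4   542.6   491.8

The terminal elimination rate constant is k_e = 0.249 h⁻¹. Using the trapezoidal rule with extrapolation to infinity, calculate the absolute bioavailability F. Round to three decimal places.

Trapezoidal AUC_0→3 (oral capsule):
  [0→1.5]: (0.0+605.4)/2 × 1.5 = 454.05
  [1.5→2.5]: (605.4+542.6)/2 × 1 = 574.0
  [2.5→3]: (542.6+491.8)/2 × 0.5 = 258.6
  Sum = 1286.65 ng/mL·h
Tail: C_last/k_e = 491.8/0.249 = 1975.100
AUC_0→∞ (oral capsule) = 1286.65 + 1975.100 = 3261.75 ng/mL·h
F = (AUC_ev/D_ev)/(AUC_iv/D_iv) = (3261.75/500)/(2710/200) = 6.5235/13.55 = 0.4814

F = 0.481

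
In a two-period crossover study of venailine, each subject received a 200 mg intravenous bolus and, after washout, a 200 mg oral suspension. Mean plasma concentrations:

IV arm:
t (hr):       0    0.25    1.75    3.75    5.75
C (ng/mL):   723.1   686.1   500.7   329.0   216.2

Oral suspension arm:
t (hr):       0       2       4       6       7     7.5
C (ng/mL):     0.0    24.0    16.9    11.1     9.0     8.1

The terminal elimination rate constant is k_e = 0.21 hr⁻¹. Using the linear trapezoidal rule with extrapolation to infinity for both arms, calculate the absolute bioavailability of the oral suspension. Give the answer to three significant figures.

Trapezoidal AUC_0→5.75 (IV):
  [0→0.25]: (723.1+686.1)/2 × 0.25 = 176.15
  [0.25→1.75]: (686.1+500.7)/2 × 1.5 = 890.1
  [1.75→3.75]: (500.7+329.0)/2 × 2 = 829.7
  [3.75→5.75]: (329.0+216.2)/2 × 2 = 545.2
  Sum = 2441.15 ng/mL·hr
IV tail: 216.2/0.21 = 1029.524; AUC_iv,0→∞ = 2441.15 + 1029.524 = 3470.674 ng/mL·hr
Trapezoidal AUC_0→7.5 (oral suspension):
  [0→2]: (0.0+24.0)/2 × 2 = 24.0
  [2→4]: (24.0+16.9)/2 × 2 = 40.9
  [4→6]: (16.9+11.1)/2 × 2 = 28.0
  [6→7]: (11.1+9.0)/2 × 1 = 10.05
  [7→7.5]: (9.0+8.1)/2 × 0.5 = 4.275
  Sum = 107.225 ng/mL·hr
oral suspension tail: 8.1/0.21 = 38.571; AUC_ev,0→∞ = 107.225 + 38.571 = 145.796 ng/mL·hr
F = (AUC_ev/D_ev)/(AUC_iv/D_iv) = (145.796/200)/(3470.674/200) = 0.72898/17.35337 = 0.0420

F = 0.0420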